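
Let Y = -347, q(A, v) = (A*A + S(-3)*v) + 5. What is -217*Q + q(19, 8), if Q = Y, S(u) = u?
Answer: 75641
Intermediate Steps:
q(A, v) = 5 + A² - 3*v (q(A, v) = (A*A - 3*v) + 5 = (A² - 3*v) + 5 = 5 + A² - 3*v)
Q = -347
-217*Q + q(19, 8) = -217*(-347) + (5 + 19² - 3*8) = 75299 + (5 + 361 - 24) = 75299 + 342 = 75641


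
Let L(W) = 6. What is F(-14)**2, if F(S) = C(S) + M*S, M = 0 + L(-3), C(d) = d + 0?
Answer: 9604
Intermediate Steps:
C(d) = d
M = 6 (M = 0 + 6 = 6)
F(S) = 7*S (F(S) = S + 6*S = 7*S)
F(-14)**2 = (7*(-14))**2 = (-98)**2 = 9604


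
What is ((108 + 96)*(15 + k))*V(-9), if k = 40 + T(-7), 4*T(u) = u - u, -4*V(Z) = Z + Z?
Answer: 50490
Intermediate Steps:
V(Z) = -Z/2 (V(Z) = -(Z + Z)/4 = -Z/2)
T(u) = 0 (T(u) = (u - u)/4 = (1/4)*0 = 0)
k = 40 (k = 40 + 0 = 40)
((108 + 96)*(15 + k))*V(-9) = ((108 + 96)*(15 + 40))*(-1/2*(-9)) = (204*55)*(9/2) = 11220*(9/2) = 50490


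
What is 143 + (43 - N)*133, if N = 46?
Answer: -256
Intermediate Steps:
143 + (43 - N)*133 = 143 + (43 - 1*46)*133 = 143 + (43 - 46)*133 = 143 - 3*133 = 143 - 399 = -256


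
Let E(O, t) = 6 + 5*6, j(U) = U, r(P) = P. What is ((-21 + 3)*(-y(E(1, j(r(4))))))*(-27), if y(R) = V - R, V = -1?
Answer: 17982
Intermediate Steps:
E(O, t) = 36 (E(O, t) = 6 + 30 = 36)
y(R) = -1 - R
((-21 + 3)*(-y(E(1, j(r(4))))))*(-27) = ((-21 + 3)*(-(-1 - 1*36)))*(-27) = -(-18)*(-1 - 36)*(-27) = -(-18)*(-37)*(-27) = -18*37*(-27) = -666*(-27) = 17982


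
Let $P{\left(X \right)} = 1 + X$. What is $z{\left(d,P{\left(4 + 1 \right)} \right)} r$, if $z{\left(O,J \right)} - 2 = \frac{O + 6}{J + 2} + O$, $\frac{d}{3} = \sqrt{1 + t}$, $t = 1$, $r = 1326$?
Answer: $\frac{7293}{2} + \frac{17901 \sqrt{2}}{4} \approx 9975.5$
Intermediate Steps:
$d = 3 \sqrt{2}$ ($d = 3 \sqrt{1 + 1} = 3 \sqrt{2} \approx 4.2426$)
$z{\left(O,J \right)} = 2 + O + \frac{6 + O}{2 + J}$ ($z{\left(O,J \right)} = 2 + \left(\frac{O + 6}{J + 2} + O\right) = 2 + \left(\frac{6 + O}{2 + J} + O\right) = 2 + \left(O + \frac{6 + O}{2 + J}\right) = 2 + O + \frac{6 + O}{2 + J}$)
$z{\left(d,P{\left(4 + 1 \right)} \right)} r = \frac{10 + 2 \left(1 + \left(4 + 1\right)\right) + 3 \cdot 3 \sqrt{2} + \left(1 + \left(4 + 1\right)\right) 3 \sqrt{2}}{2 + \left(1 + \left(4 + 1\right)\right)} 1326 = \frac{10 + 2 \left(1 + 5\right) + 9 \sqrt{2} + \left(1 + 5\right) 3 \sqrt{2}}{2 + \left(1 + 5\right)} 1326 = \frac{10 + 2 \cdot 6 + 9 \sqrt{2} + 6 \cdot 3 \sqrt{2}}{2 + 6} \cdot 1326 = \frac{10 + 12 + 9 \sqrt{2} + 18 \sqrt{2}}{8} \cdot 1326 = \frac{22 + 27 \sqrt{2}}{8} \cdot 1326 = \left(\frac{11}{4} + \frac{27 \sqrt{2}}{8}\right) 1326 = \frac{7293}{2} + \frac{17901 \sqrt{2}}{4}$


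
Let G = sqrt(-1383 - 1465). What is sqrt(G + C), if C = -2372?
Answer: 2*sqrt(-593 + I*sqrt(178)) ≈ 0.54784 + 48.706*I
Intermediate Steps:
G = 4*I*sqrt(178) (G = sqrt(-2848) = 4*I*sqrt(178) ≈ 53.367*I)
sqrt(G + C) = sqrt(4*I*sqrt(178) - 2372) = sqrt(-2372 + 4*I*sqrt(178))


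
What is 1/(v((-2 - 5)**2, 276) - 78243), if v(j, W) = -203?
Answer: -1/78446 ≈ -1.2748e-5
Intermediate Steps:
1/(v((-2 - 5)**2, 276) - 78243) = 1/(-203 - 78243) = 1/(-78446) = -1/78446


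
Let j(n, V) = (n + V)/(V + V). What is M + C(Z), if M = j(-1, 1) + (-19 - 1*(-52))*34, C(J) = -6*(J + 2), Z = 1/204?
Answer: 37739/34 ≈ 1110.0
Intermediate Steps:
Z = 1/204 ≈ 0.0049020
j(n, V) = (V + n)/(2*V) (j(n, V) = (V + n)/((2*V)) = (V + n)*(1/(2*V)) = (V + n)/(2*V))
C(J) = -12 - 6*J (C(J) = -6*(2 + J) = -12 - 6*J)
M = 1122 (M = (1/2)*(1 - 1)/1 + (-19 - 1*(-52))*34 = (1/2)*1*0 + (-19 + 52)*34 = 0 + 33*34 = 0 + 1122 = 1122)
M + C(Z) = 1122 + (-12 - 6*1/204) = 1122 + (-12 - 1/34) = 1122 - 409/34 = 37739/34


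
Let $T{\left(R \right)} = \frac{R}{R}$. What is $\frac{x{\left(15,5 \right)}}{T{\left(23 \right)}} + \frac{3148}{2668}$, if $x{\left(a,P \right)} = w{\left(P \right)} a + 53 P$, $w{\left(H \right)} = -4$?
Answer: $\frac{137522}{667} \approx 206.18$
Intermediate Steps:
$x{\left(a,P \right)} = - 4 a + 53 P$
$T{\left(R \right)} = 1$
$\frac{x{\left(15,5 \right)}}{T{\left(23 \right)}} + \frac{3148}{2668} = \frac{\left(-4\right) 15 + 53 \cdot 5}{1} + \frac{3148}{2668} = \left(-60 + 265\right) 1 + 3148 \cdot \frac{1}{2668} = 205 \cdot 1 + \frac{787}{667} = 205 + \frac{787}{667} = \frac{137522}{667}$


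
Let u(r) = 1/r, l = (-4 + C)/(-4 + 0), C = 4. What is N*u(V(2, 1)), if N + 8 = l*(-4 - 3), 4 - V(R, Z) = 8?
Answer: 2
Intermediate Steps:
V(R, Z) = -4 (V(R, Z) = 4 - 1*8 = 4 - 8 = -4)
l = 0 (l = (-4 + 4)/(-4 + 0) = 0/(-4) = 0*(-¼) = 0)
N = -8 (N = -8 + 0*(-4 - 3) = -8 + 0*(-7) = -8 + 0 = -8)
N*u(V(2, 1)) = -8/(-4) = -8*(-¼) = 2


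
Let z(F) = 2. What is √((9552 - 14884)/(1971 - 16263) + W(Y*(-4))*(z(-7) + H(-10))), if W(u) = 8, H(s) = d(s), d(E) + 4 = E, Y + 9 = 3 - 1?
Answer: 5*I*√5425799/1191 ≈ 9.7789*I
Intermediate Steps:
Y = -7 (Y = -9 + (3 - 1) = -9 + 2 = -7)
d(E) = -4 + E
H(s) = -4 + s
√((9552 - 14884)/(1971 - 16263) + W(Y*(-4))*(z(-7) + H(-10))) = √((9552 - 14884)/(1971 - 16263) + 8*(2 + (-4 - 10))) = √(-5332/(-14292) + 8*(2 - 14)) = √(-5332*(-1/14292) + 8*(-12)) = √(1333/3573 - 96) = √(-341675/3573) = 5*I*√5425799/1191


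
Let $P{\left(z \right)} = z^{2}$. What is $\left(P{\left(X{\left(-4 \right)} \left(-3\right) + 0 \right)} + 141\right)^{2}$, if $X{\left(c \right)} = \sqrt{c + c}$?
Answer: $4761$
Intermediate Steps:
$X{\left(c \right)} = \sqrt{2} \sqrt{c}$ ($X{\left(c \right)} = \sqrt{2 c} = \sqrt{2} \sqrt{c}$)
$\left(P{\left(X{\left(-4 \right)} \left(-3\right) + 0 \right)} + 141\right)^{2} = \left(\left(\sqrt{2} \sqrt{-4} \left(-3\right) + 0\right)^{2} + 141\right)^{2} = \left(\left(\sqrt{2} \cdot 2 i \left(-3\right) + 0\right)^{2} + 141\right)^{2} = \left(\left(2 i \sqrt{2} \left(-3\right) + 0\right)^{2} + 141\right)^{2} = \left(\left(- 6 i \sqrt{2} + 0\right)^{2} + 141\right)^{2} = \left(\left(- 6 i \sqrt{2}\right)^{2} + 141\right)^{2} = \left(-72 + 141\right)^{2} = 69^{2} = 4761$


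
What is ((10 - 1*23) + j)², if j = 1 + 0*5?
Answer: 144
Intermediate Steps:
j = 1 (j = 1 + 0 = 1)
((10 - 1*23) + j)² = ((10 - 1*23) + 1)² = ((10 - 23) + 1)² = (-13 + 1)² = (-12)² = 144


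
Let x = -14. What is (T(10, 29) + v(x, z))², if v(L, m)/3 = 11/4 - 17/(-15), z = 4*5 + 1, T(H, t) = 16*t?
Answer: 90497169/400 ≈ 2.2624e+5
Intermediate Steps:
z = 21 (z = 20 + 1 = 21)
v(L, m) = 233/20 (v(L, m) = 3*(11/4 - 17/(-15)) = 3*(11*(¼) - 17*(-1/15)) = 3*(11/4 + 17/15) = 3*(233/60) = 233/20)
(T(10, 29) + v(x, z))² = (16*29 + 233/20)² = (464 + 233/20)² = (9513/20)² = 90497169/400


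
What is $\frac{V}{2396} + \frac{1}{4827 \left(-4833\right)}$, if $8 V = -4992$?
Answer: $- \frac{3639307595}{13974005709} \approx -0.26043$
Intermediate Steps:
$V = -624$ ($V = \frac{1}{8} \left(-4992\right) = -624$)
$\frac{V}{2396} + \frac{1}{4827 \left(-4833\right)} = - \frac{624}{2396} + \frac{1}{4827 \left(-4833\right)} = \left(-624\right) \frac{1}{2396} + \frac{1}{4827} \left(- \frac{1}{4833}\right) = - \frac{156}{599} - \frac{1}{23328891} = - \frac{3639307595}{13974005709}$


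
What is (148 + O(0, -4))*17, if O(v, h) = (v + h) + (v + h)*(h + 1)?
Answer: 2652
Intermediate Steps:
O(v, h) = h + v + (1 + h)*(h + v) (O(v, h) = (h + v) + (h + v)*(1 + h) = (h + v) + (1 + h)*(h + v) = h + v + (1 + h)*(h + v))
(148 + O(0, -4))*17 = (148 + ((-4)**2 + 2*(-4) + 2*0 - 4*0))*17 = (148 + (16 - 8 + 0 + 0))*17 = (148 + 8)*17 = 156*17 = 2652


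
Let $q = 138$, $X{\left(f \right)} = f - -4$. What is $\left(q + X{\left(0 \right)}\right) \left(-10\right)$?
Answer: $-1420$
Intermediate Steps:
$X{\left(f \right)} = 4 + f$ ($X{\left(f \right)} = f + 4 = 4 + f$)
$\left(q + X{\left(0 \right)}\right) \left(-10\right) = \left(138 + \left(4 + 0\right)\right) \left(-10\right) = \left(138 + 4\right) \left(-10\right) = 142 \left(-10\right) = -1420$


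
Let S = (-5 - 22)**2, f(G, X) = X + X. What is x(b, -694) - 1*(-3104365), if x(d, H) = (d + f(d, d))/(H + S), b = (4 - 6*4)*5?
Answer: 21730495/7 ≈ 3.1044e+6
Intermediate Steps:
f(G, X) = 2*X
b = -100 (b = (4 - 24)*5 = -20*5 = -100)
S = 729 (S = (-27)**2 = 729)
x(d, H) = 3*d/(729 + H) (x(d, H) = (d + 2*d)/(H + 729) = (3*d)/(729 + H) = 3*d/(729 + H))
x(b, -694) - 1*(-3104365) = 3*(-100)/(729 - 694) - 1*(-3104365) = 3*(-100)/35 + 3104365 = 3*(-100)*(1/35) + 3104365 = -60/7 + 3104365 = 21730495/7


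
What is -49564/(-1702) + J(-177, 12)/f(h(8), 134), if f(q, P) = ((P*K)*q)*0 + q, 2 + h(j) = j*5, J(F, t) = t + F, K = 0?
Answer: 801301/32338 ≈ 24.779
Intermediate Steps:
J(F, t) = F + t
h(j) = -2 + 5*j (h(j) = -2 + j*5 = -2 + 5*j)
f(q, P) = q (f(q, P) = ((P*0)*q)*0 + q = (0*q)*0 + q = 0*0 + q = 0 + q = q)
-49564/(-1702) + J(-177, 12)/f(h(8), 134) = -49564/(-1702) + (-177 + 12)/(-2 + 5*8) = -49564*(-1/1702) - 165/(-2 + 40) = 24782/851 - 165/38 = 801301/32338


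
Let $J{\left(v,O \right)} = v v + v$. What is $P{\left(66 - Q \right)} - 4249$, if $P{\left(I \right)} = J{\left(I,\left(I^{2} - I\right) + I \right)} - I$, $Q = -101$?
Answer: $23640$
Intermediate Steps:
$J{\left(v,O \right)} = v + v^{2}$ ($J{\left(v,O \right)} = v^{2} + v = v + v^{2}$)
$P{\left(I \right)} = - I + I \left(1 + I\right)$ ($P{\left(I \right)} = I \left(1 + I\right) - I = - I + I \left(1 + I\right)$)
$P{\left(66 - Q \right)} - 4249 = \left(66 - -101\right)^{2} - 4249 = \left(66 + 101\right)^{2} - 4249 = 167^{2} - 4249 = 27889 - 4249 = 23640$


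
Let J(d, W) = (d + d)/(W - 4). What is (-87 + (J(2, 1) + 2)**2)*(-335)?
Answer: 260965/9 ≈ 28996.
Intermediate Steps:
J(d, W) = 2*d/(-4 + W) (J(d, W) = (2*d)/(-4 + W) = 2*d/(-4 + W))
(-87 + (J(2, 1) + 2)**2)*(-335) = (-87 + (2*2/(-4 + 1) + 2)**2)*(-335) = (-87 + (2*2/(-3) + 2)**2)*(-335) = (-87 + (2*2*(-1/3) + 2)**2)*(-335) = (-87 + (-4/3 + 2)**2)*(-335) = (-87 + (2/3)**2)*(-335) = (-87 + 4/9)*(-335) = -779/9*(-335) = 260965/9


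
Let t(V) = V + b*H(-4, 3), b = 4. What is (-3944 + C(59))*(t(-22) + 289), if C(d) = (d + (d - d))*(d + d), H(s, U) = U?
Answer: 842022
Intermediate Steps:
C(d) = 2*d² (C(d) = (d + 0)*(2*d) = d*(2*d) = 2*d²)
t(V) = 12 + V (t(V) = V + 4*3 = V + 12 = 12 + V)
(-3944 + C(59))*(t(-22) + 289) = (-3944 + 2*59²)*((12 - 22) + 289) = (-3944 + 2*3481)*(-10 + 289) = (-3944 + 6962)*279 = 3018*279 = 842022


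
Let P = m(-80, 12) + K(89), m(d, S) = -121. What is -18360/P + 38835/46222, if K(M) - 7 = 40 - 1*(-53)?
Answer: 283150485/323554 ≈ 875.13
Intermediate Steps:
K(M) = 100 (K(M) = 7 + (40 - 1*(-53)) = 7 + (40 + 53) = 7 + 93 = 100)
P = -21 (P = -121 + 100 = -21)
-18360/P + 38835/46222 = -18360/(-21) + 38835/46222 = -18360*(-1/21) + 38835*(1/46222) = 6120/7 + 38835/46222 = 283150485/323554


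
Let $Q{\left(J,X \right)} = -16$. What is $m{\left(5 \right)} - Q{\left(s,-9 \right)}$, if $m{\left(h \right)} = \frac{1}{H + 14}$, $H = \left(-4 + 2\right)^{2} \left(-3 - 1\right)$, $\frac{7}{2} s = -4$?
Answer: $\frac{31}{2} \approx 15.5$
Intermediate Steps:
$s = - \frac{8}{7}$ ($s = \frac{2}{7} \left(-4\right) = - \frac{8}{7} \approx -1.1429$)
$H = -16$ ($H = \left(-2\right)^{2} \left(-4\right) = 4 \left(-4\right) = -16$)
$m{\left(h \right)} = - \frac{1}{2}$ ($m{\left(h \right)} = \frac{1}{-16 + 14} = \frac{1}{-2} = - \frac{1}{2}$)
$m{\left(5 \right)} - Q{\left(s,-9 \right)} = - \frac{1}{2} - -16 = - \frac{1}{2} + 16 = \frac{31}{2}$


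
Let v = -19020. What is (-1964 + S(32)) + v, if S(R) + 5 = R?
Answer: -20957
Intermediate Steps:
S(R) = -5 + R
(-1964 + S(32)) + v = (-1964 + (-5 + 32)) - 19020 = (-1964 + 27) - 19020 = -1937 - 19020 = -20957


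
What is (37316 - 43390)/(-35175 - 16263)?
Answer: 3037/25719 ≈ 0.11808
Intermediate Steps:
(37316 - 43390)/(-35175 - 16263) = -6074/(-51438) = -6074*(-1/51438) = 3037/25719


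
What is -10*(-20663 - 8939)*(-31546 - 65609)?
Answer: -28759823100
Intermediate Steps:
-10*(-20663 - 8939)*(-31546 - 65609) = -(-296020)*(-97155) = -10*2875982310 = -28759823100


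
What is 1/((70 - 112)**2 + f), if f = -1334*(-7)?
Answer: 1/11102 ≈ 9.0074e-5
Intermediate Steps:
f = 9338
1/((70 - 112)**2 + f) = 1/((70 - 112)**2 + 9338) = 1/((-42)**2 + 9338) = 1/(1764 + 9338) = 1/11102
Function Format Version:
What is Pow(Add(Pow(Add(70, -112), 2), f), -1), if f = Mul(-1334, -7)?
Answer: Rational(1, 11102) ≈ 9.0074e-5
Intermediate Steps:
f = 9338
Pow(Add(Pow(Add(70, -112), 2), f), -1) = Pow(Add(Pow(Add(70, -112), 2), 9338), -1) = Pow(Add(Pow(-42, 2), 9338), -1) = Pow(Add(1764, 9338), -1) = Pow(11102, -1) = Rational(1, 11102)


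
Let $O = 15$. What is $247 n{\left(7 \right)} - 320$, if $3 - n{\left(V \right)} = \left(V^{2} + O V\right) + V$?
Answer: $-39346$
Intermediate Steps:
$n{\left(V \right)} = 3 - V^{2} - 16 V$ ($n{\left(V \right)} = 3 - \left(\left(V^{2} + 15 V\right) + V\right) = 3 - \left(V^{2} + 16 V\right) = 3 - V^{2} - 16 V$)
$247 n{\left(7 \right)} - 320 = 247 \left(3 - 7^{2} - 112\right) - 320 = 247 \left(3 - 49 - 112\right) - 320 = 247 \left(-158\right) - 320 = -39026 - 320 = -39346$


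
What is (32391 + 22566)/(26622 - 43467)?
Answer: -18319/5615 ≈ -3.2625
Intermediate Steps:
(32391 + 22566)/(26622 - 43467) = 54957/(-16845) = 54957*(-1/16845) = -18319/5615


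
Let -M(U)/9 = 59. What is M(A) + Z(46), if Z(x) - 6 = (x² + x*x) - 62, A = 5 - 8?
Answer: 3645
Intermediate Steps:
A = -3
Z(x) = -56 + 2*x² (Z(x) = 6 + ((x² + x*x) - 62) = 6 + ((x² + x²) - 62) = 6 + (2*x² - 62) = 6 + (-62 + 2*x²) = -56 + 2*x²)
M(U) = -531 (M(U) = -9*59 = -531)
M(A) + Z(46) = -531 + (-56 + 2*46²) = -531 + (-56 + 2*2116) = -531 + (-56 + 4232) = -531 + 4176 = 3645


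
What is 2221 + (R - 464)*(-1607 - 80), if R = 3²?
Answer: 769806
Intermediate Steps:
R = 9
2221 + (R - 464)*(-1607 - 80) = 2221 + (9 - 464)*(-1607 - 80) = 2221 - 455*(-1687) = 2221 + 767585 = 769806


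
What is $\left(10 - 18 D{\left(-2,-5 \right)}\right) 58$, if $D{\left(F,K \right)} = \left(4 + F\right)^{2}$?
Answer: $-3596$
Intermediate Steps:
$\left(10 - 18 D{\left(-2,-5 \right)}\right) 58 = \left(10 - 18 \left(4 - 2\right)^{2}\right) 58 = \left(10 - 18 \cdot 2^{2}\right) 58 = \left(10 - 72\right) 58 = \left(-62\right) 58 = -3596$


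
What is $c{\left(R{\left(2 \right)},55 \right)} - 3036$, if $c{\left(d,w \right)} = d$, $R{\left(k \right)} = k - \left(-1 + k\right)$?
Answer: $-3035$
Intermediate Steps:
$R{\left(k \right)} = 1$
$c{\left(R{\left(2 \right)},55 \right)} - 3036 = 1 - 3036 = -3035$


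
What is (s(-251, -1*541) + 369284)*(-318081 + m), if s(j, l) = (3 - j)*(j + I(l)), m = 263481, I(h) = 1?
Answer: -16695806400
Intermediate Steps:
s(j, l) = (1 + j)*(3 - j) (s(j, l) = (3 - j)*(j + 1) = (3 - j)*(1 + j) = (1 + j)*(3 - j))
(s(-251, -1*541) + 369284)*(-318081 + m) = ((3 - 1*(-251)**2 + 2*(-251)) + 369284)*(-318081 + 263481) = ((3 - 1*63001 - 502) + 369284)*(-54600) = ((3 - 63001 - 502) + 369284)*(-54600) = (-63500 + 369284)*(-54600) = 305784*(-54600) = -16695806400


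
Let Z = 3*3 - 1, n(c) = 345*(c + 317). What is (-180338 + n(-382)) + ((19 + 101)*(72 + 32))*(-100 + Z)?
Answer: -1350923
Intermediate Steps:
n(c) = 109365 + 345*c (n(c) = 345*(317 + c) = 109365 + 345*c)
Z = 8 (Z = 9 - 1 = 8)
(-180338 + n(-382)) + ((19 + 101)*(72 + 32))*(-100 + Z) = (-180338 + (109365 + 345*(-382))) + ((19 + 101)*(72 + 32))*(-100 + 8) = (-180338 + (109365 - 131790)) + (120*104)*(-92) = (-180338 - 22425) + 12480*(-92) = -202763 - 1148160 = -1350923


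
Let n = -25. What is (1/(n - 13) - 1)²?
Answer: 1521/1444 ≈ 1.0533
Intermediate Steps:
(1/(n - 13) - 1)² = (1/(-25 - 13) - 1)² = (1/(-38) - 1)² = (-1/38 - 1)² = (-39/38)² = 1521/1444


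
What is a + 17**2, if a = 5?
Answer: 294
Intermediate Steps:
a + 17**2 = 5 + 17**2 = 5 + 289 = 294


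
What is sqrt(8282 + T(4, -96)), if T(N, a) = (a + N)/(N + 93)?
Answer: sqrt(77916414)/97 ≈ 91.000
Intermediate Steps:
T(N, a) = (N + a)/(93 + N)
sqrt(8282 + T(4, -96)) = sqrt(8282 + (4 - 96)/(93 + 4)) = sqrt(8282 - 92/97) = sqrt(803262/97) = sqrt(77916414)/97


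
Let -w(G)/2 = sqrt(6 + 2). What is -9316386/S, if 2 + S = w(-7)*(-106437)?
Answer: -4658193/90630679751 - 991608176682*sqrt(2)/90630679751 ≈ -15.473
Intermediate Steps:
w(G) = -4*sqrt(2) (w(G) = -2*sqrt(6 + 2) = -4*sqrt(2))
S = -2 + 425748*sqrt(2) (S = -2 - 4*sqrt(2)*(-106437) = -2 + 425748*sqrt(2) ≈ 6.0210e+5)
-9316386/S = -9316386/(-2 + 425748*sqrt(2))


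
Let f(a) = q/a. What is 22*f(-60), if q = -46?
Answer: 253/15 ≈ 16.867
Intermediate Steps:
f(a) = -46/a
22*f(-60) = 22*(-46/(-60)) = 22*(-46*(-1/60)) = 22*(23/30) = 253/15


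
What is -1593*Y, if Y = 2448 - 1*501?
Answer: -3101571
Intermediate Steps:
Y = 1947 (Y = 2448 - 501 = 1947)
-1593*Y = -1593*1947 = -3101571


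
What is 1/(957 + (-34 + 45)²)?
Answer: 1/1078 ≈ 0.00092764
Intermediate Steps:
1/(957 + (-34 + 45)²) = 1/(957 + 11²) = 1/(957 + 121) = 1/1078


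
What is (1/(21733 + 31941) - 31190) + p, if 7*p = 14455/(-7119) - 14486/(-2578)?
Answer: -15361870802311865/492533610534 ≈ -31190.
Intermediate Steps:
p = 4704346/9176391 (p = (14455/(-7119) - 14486/(-2578))/7 = (14455*(-1/7119) - 14486*(-1/2578))/7 = (-2065/1017 + 7243/1289)/7 = (⅐)*(4704346/1310913) = 4704346/9176391 ≈ 0.51266)
(1/(21733 + 31941) - 31190) + p = (1/(21733 + 31941) - 31190) + 4704346/9176391 = (1/53674 - 31190) + 4704346/9176391 = -1674092059/53674 + 4704346/9176391 = -15361870802311865/492533610534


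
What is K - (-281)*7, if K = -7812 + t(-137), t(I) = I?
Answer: -5982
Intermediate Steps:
K = -7949 (K = -7812 - 137 = -7949)
K - (-281)*7 = -7949 - (-281)*7 = -7949 - 1*(-1967) = -7949 + 1967 = -5982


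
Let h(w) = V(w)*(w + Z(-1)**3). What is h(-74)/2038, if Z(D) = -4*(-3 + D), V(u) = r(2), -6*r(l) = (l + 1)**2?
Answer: -6033/2038 ≈ -2.9603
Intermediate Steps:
r(l) = -(1 + l)**2/6 (r(l) = -(l + 1)**2/6 = -(1 + l)**2/6)
V(u) = -3/2 (V(u) = -(1 + 2)**2/6 = -1/6*3**2 = -1/6*9 = -3/2)
Z(D) = 12 - 4*D
h(w) = -6144 - 3*w/2 (h(w) = -3*(w + (12 - 4*(-1))**3)/2 = -3*(w + (12 + 4)**3)/2 = -3*(w + 16**3)/2 = -3*(w + 4096)/2 = -3*(4096 + w)/2 = -6144 - 3*w/2)
h(-74)/2038 = (-6144 - 3/2*(-74))/2038 = (-6144 + 111)*(1/2038) = -6033*1/2038 = -6033/2038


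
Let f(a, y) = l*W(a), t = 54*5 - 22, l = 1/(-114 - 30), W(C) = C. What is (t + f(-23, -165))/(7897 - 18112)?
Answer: -7147/294192 ≈ -0.024294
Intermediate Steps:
l = -1/144 (l = 1/(-144) = -1/144 ≈ -0.0069444)
t = 248 (t = 270 - 22 = 248)
f(a, y) = -a/144
(t + f(-23, -165))/(7897 - 18112) = (248 - 1/144*(-23))/(7897 - 18112) = (248 + 23/144)/(-10215) = (35735/144)*(-1/10215) = -7147/294192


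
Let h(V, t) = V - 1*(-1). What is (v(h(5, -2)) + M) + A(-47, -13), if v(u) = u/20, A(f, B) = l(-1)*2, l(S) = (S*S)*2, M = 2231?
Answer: 22353/10 ≈ 2235.3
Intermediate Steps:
l(S) = 2*S² (l(S) = S²*2 = 2*S²)
h(V, t) = 1 + V (h(V, t) = V + 1 = 1 + V)
A(f, B) = 4 (A(f, B) = (2*(-1)²)*2 = (2*1)*2 = 2*2 = 4)
v(u) = u/20 (v(u) = u*(1/20) = u/20)
(v(h(5, -2)) + M) + A(-47, -13) = ((1 + 5)/20 + 2231) + 4 = ((1/20)*6 + 2231) + 4 = (3/10 + 2231) + 4 = 22313/10 + 4 = 22353/10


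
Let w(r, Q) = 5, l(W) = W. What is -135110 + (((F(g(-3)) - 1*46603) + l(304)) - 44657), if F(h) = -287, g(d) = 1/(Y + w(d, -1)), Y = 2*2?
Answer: -226353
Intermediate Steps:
Y = 4
g(d) = ⅑ (g(d) = 1/(4 + 5) = 1/9 = ⅑)
-135110 + (((F(g(-3)) - 1*46603) + l(304)) - 44657) = -135110 + (((-287 - 1*46603) + 304) - 44657) = -135110 + (((-287 - 46603) + 304) - 44657) = -135110 + ((-46890 + 304) - 44657) = -135110 + (-46586 - 44657) = -135110 - 91243 = -226353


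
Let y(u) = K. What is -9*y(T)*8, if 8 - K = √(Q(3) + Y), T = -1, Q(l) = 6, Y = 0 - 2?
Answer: -432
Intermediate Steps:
Y = -2
K = 6 (K = 8 - √(6 - 2) = 8 - √4 = 8 - 1*2 = 8 - 2 = 6)
y(u) = 6
-9*y(T)*8 = -9*6*8 = -54*8 = -432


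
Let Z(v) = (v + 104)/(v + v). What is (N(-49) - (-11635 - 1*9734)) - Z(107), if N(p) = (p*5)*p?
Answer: 7141825/214 ≈ 33373.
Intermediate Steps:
Z(v) = (104 + v)/(2*v) (Z(v) = (104 + v)/((2*v)) = (104 + v)*(1/(2*v)) = (104 + v)/(2*v))
N(p) = 5*p**2 (N(p) = (5*p)*p = 5*p**2)
(N(-49) - (-11635 - 1*9734)) - Z(107) = (5*(-49)**2 - (-11635 - 1*9734)) - (104 + 107)/(2*107) = (5*2401 - (-11635 - 9734)) - 211/(2*107) = (12005 - 1*(-21369)) - 1*211/214 = (12005 + 21369) - 211/214 = 33374 - 211/214 = 7141825/214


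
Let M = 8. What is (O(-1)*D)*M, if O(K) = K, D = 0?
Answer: 0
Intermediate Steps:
(O(-1)*D)*M = -1*0*8 = 0*8 = 0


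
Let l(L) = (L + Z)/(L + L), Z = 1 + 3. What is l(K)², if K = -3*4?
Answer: ⅑ ≈ 0.11111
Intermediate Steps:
Z = 4
K = -12
l(L) = (4 + L)/(2*L) (l(L) = (L + 4)/(L + L) = (4 + L)/((2*L)) = (4 + L)*(1/(2*L)) = (4 + L)/(2*L))
l(K)² = ((½)*(4 - 12)/(-12))² = ((½)*(-1/12)*(-8))² = (⅓)² = ⅑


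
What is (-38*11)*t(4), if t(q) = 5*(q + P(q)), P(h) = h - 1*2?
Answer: -12540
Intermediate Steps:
P(h) = -2 + h (P(h) = h - 2 = -2 + h)
t(q) = -10 + 10*q (t(q) = 5*(q + (-2 + q)) = 5*(-2 + 2*q) = -10 + 10*q)
(-38*11)*t(4) = (-38*11)*(-10 + 10*4) = -418*(-10 + 40) = -418*30 = -12540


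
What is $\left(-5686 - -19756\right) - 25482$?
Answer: $-11412$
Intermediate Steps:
$\left(-5686 - -19756\right) - 25482 = \left(-5686 + 19756\right) - 25482 = 14070 - 25482 = -11412$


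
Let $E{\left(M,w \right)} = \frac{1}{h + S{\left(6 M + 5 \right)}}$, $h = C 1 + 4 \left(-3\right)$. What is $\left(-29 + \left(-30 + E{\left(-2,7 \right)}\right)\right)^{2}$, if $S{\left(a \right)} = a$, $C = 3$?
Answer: $\frac{893025}{256} \approx 3488.4$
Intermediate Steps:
$h = -9$ ($h = 3 \cdot 1 + 4 \left(-3\right) = 3 - 12 = -9$)
$E{\left(M,w \right)} = \frac{1}{-4 + 6 M}$ ($E{\left(M,w \right)} = \frac{1}{-9 + \left(6 M + 5\right)} = \frac{1}{-9 + \left(5 + 6 M\right)} = \frac{1}{-4 + 6 M}$)
$\left(-29 + \left(-30 + E{\left(-2,7 \right)}\right)\right)^{2} = \left(-29 - \left(30 - \frac{1}{2 \left(-2 + 3 \left(-2\right)\right)}\right)\right)^{2} = \left(-29 - \left(30 - \frac{1}{2 \left(-2 - 6\right)}\right)\right)^{2} = \left(-29 - \left(30 - \frac{1}{2 \left(-8\right)}\right)\right)^{2} = \left(-29 + \left(-30 + \frac{1}{2} \left(- \frac{1}{8}\right)\right)\right)^{2} = \left(-29 - \frac{481}{16}\right)^{2} = \left(- \frac{945}{16}\right)^{2} = \frac{893025}{256}$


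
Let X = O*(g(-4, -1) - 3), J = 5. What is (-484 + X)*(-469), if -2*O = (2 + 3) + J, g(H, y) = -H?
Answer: 229341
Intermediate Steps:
O = -5 (O = -((2 + 3) + 5)/2 = -(5 + 5)/2 = -½*10 = -5)
X = -5 (X = -5*(-1*(-4) - 3) = -5*(4 - 3) = -5*1 = -5)
(-484 + X)*(-469) = (-484 - 5)*(-469) = -489*(-469) = 229341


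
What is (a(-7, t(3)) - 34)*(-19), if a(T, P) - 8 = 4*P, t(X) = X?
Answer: 266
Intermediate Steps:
a(T, P) = 8 + 4*P
(a(-7, t(3)) - 34)*(-19) = ((8 + 4*3) - 34)*(-19) = ((8 + 12) - 34)*(-19) = (20 - 34)*(-19) = -14*(-19) = 266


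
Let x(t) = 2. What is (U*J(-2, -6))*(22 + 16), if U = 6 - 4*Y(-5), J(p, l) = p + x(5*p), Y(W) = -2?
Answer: 0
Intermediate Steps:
J(p, l) = 2 + p (J(p, l) = p + 2 = 2 + p)
U = 14 (U = 6 - 4*(-2) = 6 + 8 = 14)
(U*J(-2, -6))*(22 + 16) = (14*(2 - 2))*(22 + 16) = (14*0)*38 = 0*38 = 0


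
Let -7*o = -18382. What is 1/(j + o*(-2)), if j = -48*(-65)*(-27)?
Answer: -1/89492 ≈ -1.1174e-5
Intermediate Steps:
o = 2626 (o = -⅐*(-18382) = 2626)
j = -84240 (j = 3120*(-27) = -84240)
1/(j + o*(-2)) = 1/(-84240 + 2626*(-2)) = 1/(-84240 - 5252) = 1/(-89492) = -1/89492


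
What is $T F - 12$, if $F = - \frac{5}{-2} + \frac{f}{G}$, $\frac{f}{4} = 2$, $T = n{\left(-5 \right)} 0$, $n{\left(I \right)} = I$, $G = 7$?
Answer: $-12$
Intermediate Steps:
$T = 0$ ($T = \left(-5\right) 0 = 0$)
$f = 8$ ($f = 4 \cdot 2 = 8$)
$F = \frac{51}{14}$ ($F = - \frac{5}{-2} + \frac{8}{7} = \left(-5\right) \left(- \frac{1}{2}\right) + 8 \cdot \frac{1}{7} = \frac{5}{2} + \frac{8}{7} = \frac{51}{14} \approx 3.6429$)
$T F - 12 = 0 \cdot \frac{51}{14} - 12 = 0 - 12 = -12$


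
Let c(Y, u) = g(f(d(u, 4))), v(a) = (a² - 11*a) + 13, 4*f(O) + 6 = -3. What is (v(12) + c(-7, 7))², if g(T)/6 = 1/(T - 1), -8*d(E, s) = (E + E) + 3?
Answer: 90601/169 ≈ 536.10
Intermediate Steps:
d(E, s) = -3/8 - E/4 (d(E, s) = -((E + E) + 3)/8 = -(2*E + 3)/8 = -(3 + 2*E)/8 = -3/8 - E/4)
f(O) = -9/4 (f(O) = -3/2 + (¼)*(-3) = -3/2 - ¾ = -9/4)
g(T) = 6/(-1 + T) (g(T) = 6/(T - 1) = 6/(-1 + T))
v(a) = 13 + a² - 11*a
c(Y, u) = -24/13 (c(Y, u) = 6/(-1 - 9/4) = 6/(-13/4) = 6*(-4/13) = -24/13)
(v(12) + c(-7, 7))² = ((13 + 12² - 11*12) - 24/13)² = ((13 + 144 - 132) - 24/13)² = (25 - 24/13)² = (301/13)² = 90601/169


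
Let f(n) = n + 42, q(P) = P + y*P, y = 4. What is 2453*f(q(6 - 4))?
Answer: 127556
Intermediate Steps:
q(P) = 5*P (q(P) = P + 4*P = 5*P)
f(n) = 42 + n
2453*f(q(6 - 4)) = 2453*(42 + 5*(6 - 4)) = 2453*(42 + 5*2) = 2453*(42 + 10) = 2453*52 = 127556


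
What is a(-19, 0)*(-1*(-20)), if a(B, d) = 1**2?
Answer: 20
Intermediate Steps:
a(B, d) = 1
a(-19, 0)*(-1*(-20)) = 1*(-1*(-20)) = 1*20 = 20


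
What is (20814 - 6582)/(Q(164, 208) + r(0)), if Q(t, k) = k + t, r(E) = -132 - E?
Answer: 593/10 ≈ 59.300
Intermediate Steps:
(20814 - 6582)/(Q(164, 208) + r(0)) = (20814 - 6582)/((208 + 164) + (-132 - 1*0)) = 14232/(372 + (-132 + 0)) = 14232/(372 - 132) = 14232/240 = 14232*(1/240) = 593/10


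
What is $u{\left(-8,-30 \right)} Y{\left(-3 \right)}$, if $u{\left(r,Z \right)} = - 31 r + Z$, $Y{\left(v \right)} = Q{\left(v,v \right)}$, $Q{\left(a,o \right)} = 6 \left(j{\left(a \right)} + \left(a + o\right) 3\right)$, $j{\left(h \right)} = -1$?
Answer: $-24852$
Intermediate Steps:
$Q{\left(a,o \right)} = -6 + 18 a + 18 o$ ($Q{\left(a,o \right)} = 6 \left(-1 + \left(a + o\right) 3\right) = 6 \left(-1 + \left(3 a + 3 o\right)\right) = 6 \left(-1 + 3 a + 3 o\right) = -6 + 18 a + 18 o$)
$Y{\left(v \right)} = -6 + 36 v$ ($Y{\left(v \right)} = -6 + 18 v + 18 v = -6 + 36 v$)
$u{\left(r,Z \right)} = Z - 31 r$
$u{\left(-8,-30 \right)} Y{\left(-3 \right)} = \left(-30 - -248\right) \left(-6 + 36 \left(-3\right)\right) = \left(-30 + 248\right) \left(-6 - 108\right) = 218 \left(-114\right) = -24852$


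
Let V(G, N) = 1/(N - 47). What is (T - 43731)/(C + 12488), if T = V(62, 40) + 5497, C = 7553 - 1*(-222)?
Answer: -267639/141841 ≈ -1.8869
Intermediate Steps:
C = 7775 (C = 7553 + 222 = 7775)
V(G, N) = 1/(-47 + N)
T = 38478/7 (T = 1/(-47 + 40) + 5497 = 1/(-7) + 5497 = -⅐ + 5497 = 38478/7 ≈ 5496.9)
(T - 43731)/(C + 12488) = (38478/7 - 43731)/(7775 + 12488) = -267639/7/20263 = -267639/7*1/20263 = -267639/141841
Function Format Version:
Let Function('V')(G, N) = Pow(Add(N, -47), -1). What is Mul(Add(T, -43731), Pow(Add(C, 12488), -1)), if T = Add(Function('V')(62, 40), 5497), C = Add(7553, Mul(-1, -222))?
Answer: Rational(-267639, 141841) ≈ -1.8869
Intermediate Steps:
C = 7775 (C = Add(7553, 222) = 7775)
Function('V')(G, N) = Pow(Add(-47, N), -1)
T = Rational(38478, 7) (T = Add(Pow(Add(-47, 40), -1), 5497) = Add(Pow(-7, -1), 5497) = Add(Rational(-1, 7), 5497) = Rational(38478, 7) ≈ 5496.9)
Mul(Add(T, -43731), Pow(Add(C, 12488), -1)) = Mul(Add(Rational(38478, 7), -43731), Pow(Add(7775, 12488), -1)) = Mul(Rational(-267639, 7), Pow(20263, -1)) = Mul(Rational(-267639, 7), Rational(1, 20263)) = Rational(-267639, 141841)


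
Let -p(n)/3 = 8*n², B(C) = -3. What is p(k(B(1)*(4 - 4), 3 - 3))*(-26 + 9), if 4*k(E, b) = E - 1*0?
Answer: 0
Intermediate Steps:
k(E, b) = E/4 (k(E, b) = (E - 1*0)/4 = (E + 0)/4 = E/4)
p(n) = -24*n²
p(k(B(1)*(4 - 4), 3 - 3))*(-26 + 9) = (-24*9*(4 - 4)²/16)*(-26 + 9) = -24*((-3*0)/4)²*(-17) = -24*((¼)*0)²*(-17) = -24*0²*(-17) = -24*0*(-17) = 0*(-17) = 0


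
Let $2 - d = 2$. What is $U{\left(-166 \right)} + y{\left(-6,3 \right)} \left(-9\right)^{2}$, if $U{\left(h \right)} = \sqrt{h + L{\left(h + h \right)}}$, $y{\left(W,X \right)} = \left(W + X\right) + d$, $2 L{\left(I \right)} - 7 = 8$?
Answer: $-243 + \frac{i \sqrt{634}}{2} \approx -243.0 + 12.59 i$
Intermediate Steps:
$L{\left(I \right)} = \frac{15}{2}$ ($L{\left(I \right)} = \frac{7}{2} + \frac{1}{2} \cdot 8 = \frac{7}{2} + 4 = \frac{15}{2}$)
$d = 0$ ($d = 2 - 2 = 0$)
$y{\left(W,X \right)} = W + X$ ($y{\left(W,X \right)} = \left(W + X\right) + 0 = W + X$)
$U{\left(h \right)} = \sqrt{\frac{15}{2} + h}$ ($U{\left(h \right)} = \sqrt{h + \frac{15}{2}} = \sqrt{\frac{15}{2} + h}$)
$U{\left(-166 \right)} + y{\left(-6,3 \right)} \left(-9\right)^{2} = \frac{\sqrt{30 + 4 \left(-166\right)}}{2} + \left(-6 + 3\right) \left(-9\right)^{2} = \frac{\sqrt{30 - 664}}{2} - 243 = \frac{\sqrt{-634}}{2} - 243 = \frac{i \sqrt{634}}{2} - 243 = -243 + \frac{i \sqrt{634}}{2}$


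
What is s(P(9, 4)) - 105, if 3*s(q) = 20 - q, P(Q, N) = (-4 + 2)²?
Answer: -299/3 ≈ -99.667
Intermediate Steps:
P(Q, N) = 4 (P(Q, N) = (-2)² = 4)
s(q) = 20/3 - q/3 (s(q) = (20 - q)/3 = 20/3 - q/3)
s(P(9, 4)) - 105 = (20/3 - ⅓*4) - 105 = (20/3 - 4/3) - 105 = 16/3 - 105 = -299/3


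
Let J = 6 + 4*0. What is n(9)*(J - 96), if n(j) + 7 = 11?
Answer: -360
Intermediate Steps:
n(j) = 4 (n(j) = -7 + 11 = 4)
J = 6 (J = 6 + 0 = 6)
n(9)*(J - 96) = 4*(6 - 96) = 4*(-90) = -360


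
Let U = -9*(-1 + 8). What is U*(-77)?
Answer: 4851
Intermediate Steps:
U = -63 (U = -9*7 = -63)
U*(-77) = -63*(-77) = 4851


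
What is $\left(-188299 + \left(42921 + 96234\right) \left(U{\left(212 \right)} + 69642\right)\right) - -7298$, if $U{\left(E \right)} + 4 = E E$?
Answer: $15944477209$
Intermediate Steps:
$U{\left(E \right)} = -4 + E^{2}$ ($U{\left(E \right)} = -4 + E E = -4 + E^{2}$)
$\left(-188299 + \left(42921 + 96234\right) \left(U{\left(212 \right)} + 69642\right)\right) - -7298 = \left(-188299 + \left(42921 + 96234\right) \left(\left(-4 + 212^{2}\right) + 69642\right)\right) - -7298 = \left(-188299 + 139155 \left(\left(-4 + 44944\right) + 69642\right)\right) + 7298 = \left(-188299 + 139155 \left(44940 + 69642\right)\right) + 7298 = \left(-188299 + 139155 \cdot 114582\right) + 7298 = \left(-188299 + 15944658210\right) + 7298 = 15944469911 + 7298 = 15944477209$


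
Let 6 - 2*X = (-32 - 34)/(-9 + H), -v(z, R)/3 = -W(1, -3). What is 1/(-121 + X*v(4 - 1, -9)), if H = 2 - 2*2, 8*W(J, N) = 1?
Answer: -1/121 ≈ -0.0082645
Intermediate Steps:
W(J, N) = ⅛ (W(J, N) = (⅛)*1 = ⅛)
H = -2 (H = 2 - 4 = -2)
v(z, R) = 3/8 (v(z, R) = -(-3)/8 = -3*(-⅛) = 3/8)
X = 0 (X = 3 - (-32 - 34)/(2*(-9 - 2)) = 3 - (-33)/(-11) = 3 - (-33)*(-1)/11 = 3 - ½*6 = 3 - 3 = 0)
1/(-121 + X*v(4 - 1, -9)) = 1/(-121 + 0*(3/8)) = 1/(-121 + 0) = 1/(-121) = -1/121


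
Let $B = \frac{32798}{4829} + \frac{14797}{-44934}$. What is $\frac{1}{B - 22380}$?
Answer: $- \frac{216986286}{4854750790061} \approx -4.4696 \cdot 10^{-5}$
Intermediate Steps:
$B = \frac{1402290619}{216986286}$ ($B = 32798 \cdot \frac{1}{4829} + 14797 \left(- \frac{1}{44934}\right) = \frac{32798}{4829} - \frac{14797}{44934} = \frac{1402290619}{216986286} \approx 6.4626$)
$\frac{1}{B - 22380} = \frac{1}{\frac{1402290619}{216986286} - 22380} = \frac{1}{- \frac{4854750790061}{216986286}} = - \frac{216986286}{4854750790061}$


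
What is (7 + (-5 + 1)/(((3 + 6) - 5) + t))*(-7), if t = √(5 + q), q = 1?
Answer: -189/5 - 14*√6/5 ≈ -44.659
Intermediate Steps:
t = √6 (t = √(5 + 1) = √6 ≈ 2.4495)
(7 + (-5 + 1)/(((3 + 6) - 5) + t))*(-7) = (7 + (-5 + 1)/(((3 + 6) - 5) + √6))*(-7) = (7 - 4/((9 - 5) + √6))*(-7) = (7 - 4/(4 + √6))*(-7) = -49 + 28/(4 + √6)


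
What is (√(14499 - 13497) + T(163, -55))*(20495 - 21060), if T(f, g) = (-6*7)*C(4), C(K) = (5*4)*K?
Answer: 1898400 - 565*√1002 ≈ 1.8805e+6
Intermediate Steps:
C(K) = 20*K
T(f, g) = -3360 (T(f, g) = (-6*7)*(20*4) = -42*80 = -3360)
(√(14499 - 13497) + T(163, -55))*(20495 - 21060) = (√(14499 - 13497) - 3360)*(20495 - 21060) = (√1002 - 3360)*(-565) = (-3360 + √1002)*(-565) = 1898400 - 565*√1002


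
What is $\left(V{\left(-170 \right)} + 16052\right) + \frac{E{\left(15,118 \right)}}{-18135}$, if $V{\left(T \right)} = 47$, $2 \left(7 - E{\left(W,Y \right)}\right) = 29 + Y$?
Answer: $\frac{583910863}{36270} \approx 16099.0$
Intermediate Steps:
$E{\left(W,Y \right)} = - \frac{15}{2} - \frac{Y}{2}$ ($E{\left(W,Y \right)} = 7 - \frac{29 + Y}{2} = 7 - \left(\frac{29}{2} + \frac{Y}{2}\right) = - \frac{15}{2} - \frac{Y}{2}$)
$\left(V{\left(-170 \right)} + 16052\right) + \frac{E{\left(15,118 \right)}}{-18135} = \left(47 + 16052\right) + \frac{- \frac{15}{2} - 59}{-18135} = 16099 + \left(- \frac{15}{2} - 59\right) \left(- \frac{1}{18135}\right) = 16099 - - \frac{133}{36270} = 16099 + \frac{133}{36270} = \frac{583910863}{36270}$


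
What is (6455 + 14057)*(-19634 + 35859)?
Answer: 332807200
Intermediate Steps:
(6455 + 14057)*(-19634 + 35859) = 20512*16225 = 332807200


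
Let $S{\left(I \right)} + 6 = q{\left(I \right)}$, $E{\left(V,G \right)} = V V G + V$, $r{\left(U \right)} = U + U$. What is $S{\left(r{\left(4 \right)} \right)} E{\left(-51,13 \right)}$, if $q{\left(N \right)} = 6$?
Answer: $0$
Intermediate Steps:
$r{\left(U \right)} = 2 U$
$E{\left(V,G \right)} = V + G V^{2}$ ($E{\left(V,G \right)} = V^{2} G + V = G V^{2} + V = V + G V^{2}$)
$S{\left(I \right)} = 0$ ($S{\left(I \right)} = -6 + 6 = 0$)
$S{\left(r{\left(4 \right)} \right)} E{\left(-51,13 \right)} = 0 \left(- 51 \left(1 + 13 \left(-51\right)\right)\right) = 0 \left(- 51 \left(1 - 663\right)\right) = 0 \left(\left(-51\right) \left(-662\right)\right) = 0 \cdot 33762 = 0$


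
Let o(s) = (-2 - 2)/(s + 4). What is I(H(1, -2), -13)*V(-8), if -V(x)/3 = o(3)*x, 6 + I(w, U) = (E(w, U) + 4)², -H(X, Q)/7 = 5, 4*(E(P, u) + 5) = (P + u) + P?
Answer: -44838/7 ≈ -6405.4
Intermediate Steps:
E(P, u) = -5 + P/2 + u/4 (E(P, u) = -5 + ((P + u) + P)/4 = -5 + (u + 2*P)/4 = -5 + (P/2 + u/4) = -5 + P/2 + u/4)
H(X, Q) = -35 (H(X, Q) = -7*5 = -35)
o(s) = -4/(4 + s)
I(w, U) = -6 + (-1 + w/2 + U/4)² (I(w, U) = -6 + ((-5 + w/2 + U/4) + 4)² = -6 + (-1 + w/2 + U/4)²)
V(x) = 12*x/7 (V(x) = -3*(-4/(4 + 3))*x = -3*(-4/7)*x = -3*(-4*⅐)*x = -(-12)*x/7 = 12*x/7)
I(H(1, -2), -13)*V(-8) = (-6 + (-4 - 13 + 2*(-35))²/16)*((12/7)*(-8)) = (-6 + (-4 - 13 - 70)²/16)*(-96/7) = (-6 + (1/16)*(-87)²)*(-96/7) = (-6 + (1/16)*7569)*(-96/7) = (-6 + 7569/16)*(-96/7) = (7473/16)*(-96/7) = -44838/7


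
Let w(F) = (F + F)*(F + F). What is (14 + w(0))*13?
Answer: 182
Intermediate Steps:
w(F) = 4*F² (w(F) = (2*F)*(2*F) = 4*F²)
(14 + w(0))*13 = (14 + 4*0²)*13 = (14 + 4*0)*13 = (14 + 0)*13 = 14*13 = 182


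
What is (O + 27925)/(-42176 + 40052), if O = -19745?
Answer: -2045/531 ≈ -3.8512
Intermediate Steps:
(O + 27925)/(-42176 + 40052) = (-19745 + 27925)/(-42176 + 40052) = 8180/(-2124) = 8180*(-1/2124) = -2045/531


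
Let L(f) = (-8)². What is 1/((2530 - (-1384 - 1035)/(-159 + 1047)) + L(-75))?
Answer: 888/2305891 ≈ 0.00038510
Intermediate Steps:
L(f) = 64
1/((2530 - (-1384 - 1035)/(-159 + 1047)) + L(-75)) = 1/((2530 - (-1384 - 1035)/(-159 + 1047)) + 64) = 1/((2530 - (-2419)/888) + 64) = 1/((2530 - 1*(-2419/888)) + 64) = 1/((2530 + 2419/888) + 64) = 1/(2249059/888 + 64) = 1/(2305891/888) = 888/2305891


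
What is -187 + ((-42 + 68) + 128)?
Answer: -33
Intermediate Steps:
-187 + ((-42 + 68) + 128) = -187 + (26 + 128) = -187 + 154 = -33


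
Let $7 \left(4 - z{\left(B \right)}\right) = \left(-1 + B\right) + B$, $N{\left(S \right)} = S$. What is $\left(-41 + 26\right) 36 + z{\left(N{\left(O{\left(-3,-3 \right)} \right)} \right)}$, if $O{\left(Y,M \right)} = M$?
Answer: $-535$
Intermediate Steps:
$z{\left(B \right)} = \frac{29}{7} - \frac{2 B}{7}$ ($z{\left(B \right)} = 4 - \frac{\left(-1 + B\right) + B}{7} = 4 - \frac{-1 + 2 B}{7} = 4 - \left(- \frac{1}{7} + \frac{2 B}{7}\right) = \frac{29}{7} - \frac{2 B}{7}$)
$\left(-41 + 26\right) 36 + z{\left(N{\left(O{\left(-3,-3 \right)} \right)} \right)} = \left(-41 + 26\right) 36 + \left(\frac{29}{7} - - \frac{6}{7}\right) = \left(-15\right) 36 + \left(\frac{29}{7} + \frac{6}{7}\right) = -540 + 5 = -535$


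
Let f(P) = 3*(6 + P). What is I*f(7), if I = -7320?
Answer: -285480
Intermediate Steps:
f(P) = 18 + 3*P
I*f(7) = -7320*(18 + 3*7) = -7320*(18 + 21) = -7320*39 = -285480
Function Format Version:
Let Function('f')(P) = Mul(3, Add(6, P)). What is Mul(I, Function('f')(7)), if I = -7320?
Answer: -285480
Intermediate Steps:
Function('f')(P) = Add(18, Mul(3, P))
Mul(I, Function('f')(7)) = Mul(-7320, Add(18, Mul(3, 7))) = Mul(-7320, Add(18, 21)) = Mul(-7320, 39) = -285480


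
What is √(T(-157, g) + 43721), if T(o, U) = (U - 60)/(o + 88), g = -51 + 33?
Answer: √23129007/23 ≈ 209.10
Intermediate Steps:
g = -18
T(o, U) = (-60 + U)/(88 + o)
√(T(-157, g) + 43721) = √((-60 - 18)/(88 - 157) + 43721) = √(-78/(-69) + 43721) = √(-1/69*(-78) + 43721) = √(26/23 + 43721) = √(1005609/23) = √23129007/23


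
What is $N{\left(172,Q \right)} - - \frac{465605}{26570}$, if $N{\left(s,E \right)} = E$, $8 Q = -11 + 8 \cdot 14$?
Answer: $\frac{640841}{21256} \approx 30.149$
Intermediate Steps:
$Q = \frac{101}{8}$ ($Q = \frac{-11 + 8 \cdot 14}{8} = \frac{-11 + 112}{8} = \frac{1}{8} \cdot 101 = \frac{101}{8} \approx 12.625$)
$N{\left(172,Q \right)} - - \frac{465605}{26570} = \frac{101}{8} - - \frac{465605}{26570} = \frac{101}{8} - \left(-465605\right) \frac{1}{26570} = \frac{101}{8} - - \frac{93121}{5314} = \frac{101}{8} + \frac{93121}{5314} = \frac{640841}{21256}$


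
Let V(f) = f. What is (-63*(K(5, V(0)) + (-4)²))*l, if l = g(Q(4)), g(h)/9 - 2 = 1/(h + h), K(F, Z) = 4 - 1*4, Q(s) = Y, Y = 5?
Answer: -95256/5 ≈ -19051.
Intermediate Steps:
Q(s) = 5
K(F, Z) = 0 (K(F, Z) = 4 - 4 = 0)
g(h) = 18 + 9/(2*h) (g(h) = 18 + 9/(h + h) = 18 + 9/((2*h)) = 18 + 9*(1/(2*h)) = 18 + 9/(2*h))
l = 189/10 (l = 18 + (9/2)/5 = 18 + (9/2)*(⅕) = 18 + 9/10 = 189/10 ≈ 18.900)
(-63*(K(5, V(0)) + (-4)²))*l = -63*(0 + (-4)²)*(189/10) = -63*(0 + 16)*(189/10) = -63*16*(189/10) = -21*48*(189/10) = -1008*189/10 = -95256/5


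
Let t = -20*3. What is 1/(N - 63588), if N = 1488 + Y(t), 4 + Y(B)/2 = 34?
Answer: -1/62040 ≈ -1.6119e-5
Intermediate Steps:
t = -60
Y(B) = 60 (Y(B) = -8 + 2*34 = -8 + 68 = 60)
N = 1548 (N = 1488 + 60 = 1548)
1/(N - 63588) = 1/(1548 - 63588) = 1/(-62040) = -1/62040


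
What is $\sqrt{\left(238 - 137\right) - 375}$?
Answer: $i \sqrt{274} \approx 16.553 i$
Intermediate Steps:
$\sqrt{\left(238 - 137\right) - 375} = \sqrt{101 - 375} = \sqrt{-274} = i \sqrt{274}$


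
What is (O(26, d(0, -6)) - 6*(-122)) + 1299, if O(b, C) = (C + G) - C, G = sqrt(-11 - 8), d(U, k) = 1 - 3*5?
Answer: 2031 + I*sqrt(19) ≈ 2031.0 + 4.3589*I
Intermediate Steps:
d(U, k) = -14 (d(U, k) = 1 - 15 = -14)
G = I*sqrt(19) (G = sqrt(-19) = I*sqrt(19) ≈ 4.3589*I)
O(b, C) = I*sqrt(19) (O(b, C) = (C + I*sqrt(19)) - C = I*sqrt(19))
(O(26, d(0, -6)) - 6*(-122)) + 1299 = (I*sqrt(19) - 6*(-122)) + 1299 = (I*sqrt(19) + 732) + 1299 = (732 + I*sqrt(19)) + 1299 = 2031 + I*sqrt(19)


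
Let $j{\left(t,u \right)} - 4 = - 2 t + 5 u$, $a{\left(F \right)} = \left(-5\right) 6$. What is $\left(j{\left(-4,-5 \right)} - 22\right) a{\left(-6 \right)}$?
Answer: $1050$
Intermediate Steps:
$a{\left(F \right)} = -30$
$j{\left(t,u \right)} = 4 - 2 t + 5 u$ ($j{\left(t,u \right)} = 4 - \left(- 5 u + 2 t\right) = 4 - 2 t + 5 u$)
$\left(j{\left(-4,-5 \right)} - 22\right) a{\left(-6 \right)} = \left(\left(4 - -8 + 5 \left(-5\right)\right) - 22\right) \left(-30\right) = \left(\left(4 + 8 - 25\right) - 22\right) \left(-30\right) = \left(-13 - 22\right) \left(-30\right) = \left(-35\right) \left(-30\right) = 1050$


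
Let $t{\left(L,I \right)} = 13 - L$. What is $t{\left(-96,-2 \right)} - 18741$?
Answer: $-18632$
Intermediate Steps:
$t{\left(-96,-2 \right)} - 18741 = \left(13 - -96\right) - 18741 = \left(13 + 96\right) - 18741 = 109 - 18741 = -18632$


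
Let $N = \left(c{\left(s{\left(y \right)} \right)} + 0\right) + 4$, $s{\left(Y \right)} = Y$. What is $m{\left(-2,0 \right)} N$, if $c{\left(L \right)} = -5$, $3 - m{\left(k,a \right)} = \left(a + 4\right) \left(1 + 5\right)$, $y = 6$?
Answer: $21$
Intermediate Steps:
$m{\left(k,a \right)} = -21 - 6 a$ ($m{\left(k,a \right)} = 3 - \left(a + 4\right) \left(1 + 5\right) = 3 - \left(4 + a\right) 6 = 3 - \left(24 + 6 a\right) = -21 - 6 a$)
$N = -1$ ($N = \left(-5 + 0\right) + 4 = -5 + 4 = -1$)
$m{\left(-2,0 \right)} N = \left(-21 - 0\right) \left(-1\right) = \left(-21 + 0\right) \left(-1\right) = \left(-21\right) \left(-1\right) = 21$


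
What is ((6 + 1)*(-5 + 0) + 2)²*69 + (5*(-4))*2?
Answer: 75101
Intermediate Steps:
((6 + 1)*(-5 + 0) + 2)²*69 + (5*(-4))*2 = (7*(-5) + 2)²*69 - 20*2 = (-35 + 2)²*69 - 40 = (-33)²*69 - 40 = 1089*69 - 40 = 75141 - 40 = 75101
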